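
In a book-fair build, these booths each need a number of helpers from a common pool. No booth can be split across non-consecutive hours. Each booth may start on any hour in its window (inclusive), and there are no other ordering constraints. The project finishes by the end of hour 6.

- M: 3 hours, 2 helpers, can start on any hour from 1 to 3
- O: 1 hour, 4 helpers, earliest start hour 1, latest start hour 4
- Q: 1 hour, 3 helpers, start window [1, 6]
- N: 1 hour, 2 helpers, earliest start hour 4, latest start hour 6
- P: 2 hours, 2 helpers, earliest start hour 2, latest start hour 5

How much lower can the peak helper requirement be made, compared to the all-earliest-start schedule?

Early-start peak: h1:9  h2:4  h3:4  h4:2  h5:0  h6:0 ⇒ 9.
Leveled (M@1, O@4, Q@5, N@6, P@2): h1:2  h2:4  h3:4  h4:4  h5:3  h6:2 ⇒ 4.
Reduction 9 − 4 = 5.

5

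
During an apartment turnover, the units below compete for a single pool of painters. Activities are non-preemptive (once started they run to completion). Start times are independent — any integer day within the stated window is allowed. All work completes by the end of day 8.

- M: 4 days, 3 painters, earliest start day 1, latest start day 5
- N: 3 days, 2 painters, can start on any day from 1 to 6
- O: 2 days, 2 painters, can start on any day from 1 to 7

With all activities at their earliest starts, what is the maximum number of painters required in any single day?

Early-start schedule: M@1, N@1, O@1.
Load per day: day 1: 7, day 2: 7, day 3: 5, day 4: 3, day 5: 0, day 6: 0, day 7: 0, day 8: 0.
Peak is 7.

7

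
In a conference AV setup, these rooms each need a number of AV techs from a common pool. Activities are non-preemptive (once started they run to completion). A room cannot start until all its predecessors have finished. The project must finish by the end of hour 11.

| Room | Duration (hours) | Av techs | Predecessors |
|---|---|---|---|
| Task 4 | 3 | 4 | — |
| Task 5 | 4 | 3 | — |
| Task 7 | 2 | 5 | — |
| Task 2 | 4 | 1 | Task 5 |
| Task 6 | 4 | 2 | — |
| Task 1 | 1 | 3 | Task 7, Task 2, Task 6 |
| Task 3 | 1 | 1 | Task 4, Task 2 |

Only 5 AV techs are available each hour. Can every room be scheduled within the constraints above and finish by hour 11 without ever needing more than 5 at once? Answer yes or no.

Schedule Task 4@5, Task 5@1, Task 7@9, Task 2@5, Task 6@1, Task 1@11, Task 3@11: h1:5  h2:5  h3:5  h4:5  h5:5  h6:5  h7:5  h8:1  h9:5  h10:5  h11:4 — peak 5 ≤ 5.

yes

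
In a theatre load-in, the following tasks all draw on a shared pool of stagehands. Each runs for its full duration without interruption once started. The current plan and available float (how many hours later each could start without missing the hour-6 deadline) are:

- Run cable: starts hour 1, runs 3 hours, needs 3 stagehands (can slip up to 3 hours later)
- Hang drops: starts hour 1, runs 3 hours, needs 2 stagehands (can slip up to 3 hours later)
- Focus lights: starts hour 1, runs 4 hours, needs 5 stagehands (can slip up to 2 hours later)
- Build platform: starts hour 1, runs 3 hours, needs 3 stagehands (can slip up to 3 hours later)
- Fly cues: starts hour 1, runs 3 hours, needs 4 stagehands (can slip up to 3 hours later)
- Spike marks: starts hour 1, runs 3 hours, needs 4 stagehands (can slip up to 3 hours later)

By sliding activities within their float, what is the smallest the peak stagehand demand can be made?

13

Early-start (Run cable@1, Hang drops@1, Focus lights@1, Build platform@1, Fly cues@1, Spike marks@1) gives peak 21: h1:21  h2:21  h3:21  h4:5  h5:0  h6:0.
Shift Fly cues→4, Spike marks→4.
Schedule Run cable@1, Hang drops@1, Focus lights@1, Build platform@1, Fly cues@4, Spike marks@4: h1:13  h2:13  h3:13  h4:13  h5:8  h6:8 — peak 13.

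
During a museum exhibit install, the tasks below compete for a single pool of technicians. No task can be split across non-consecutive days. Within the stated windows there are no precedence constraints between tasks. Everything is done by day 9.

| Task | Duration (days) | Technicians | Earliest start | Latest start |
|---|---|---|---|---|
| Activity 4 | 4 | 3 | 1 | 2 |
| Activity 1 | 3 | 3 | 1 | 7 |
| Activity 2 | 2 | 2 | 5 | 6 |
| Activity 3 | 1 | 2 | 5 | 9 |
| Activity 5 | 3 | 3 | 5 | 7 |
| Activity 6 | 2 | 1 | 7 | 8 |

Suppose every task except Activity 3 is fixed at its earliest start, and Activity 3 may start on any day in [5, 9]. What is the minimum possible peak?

6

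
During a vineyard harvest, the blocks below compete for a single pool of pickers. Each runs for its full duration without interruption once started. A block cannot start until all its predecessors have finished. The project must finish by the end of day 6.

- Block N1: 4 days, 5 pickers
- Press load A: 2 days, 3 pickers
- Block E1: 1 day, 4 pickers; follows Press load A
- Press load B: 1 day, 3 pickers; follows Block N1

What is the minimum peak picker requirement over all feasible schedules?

8

Early-start (Block N1@1, Press load A@1, Block E1@3, Press load B@5) gives peak 9: d1:8  d2:8  d3:9  d4:5  d5:3  d6:0.
Shift Block E1→5.
Schedule Block N1@1, Press load A@1, Block E1@5, Press load B@5: d1:8  d2:8  d3:5  d4:5  d5:7  d6:0 — peak 8.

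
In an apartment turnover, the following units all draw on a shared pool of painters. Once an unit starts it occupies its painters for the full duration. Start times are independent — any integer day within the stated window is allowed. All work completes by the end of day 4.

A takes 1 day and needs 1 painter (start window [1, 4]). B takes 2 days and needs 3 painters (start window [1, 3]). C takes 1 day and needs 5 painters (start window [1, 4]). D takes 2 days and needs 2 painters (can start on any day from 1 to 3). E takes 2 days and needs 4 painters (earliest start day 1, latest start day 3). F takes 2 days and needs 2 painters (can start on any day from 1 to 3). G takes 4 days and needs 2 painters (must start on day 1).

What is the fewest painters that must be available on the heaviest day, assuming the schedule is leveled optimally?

10

Early-start (A@1, B@1, C@1, D@1, E@1, F@1, G@1) gives peak 19: d1:19  d2:13  d3:2  d4:2.
Shift C→2, D→3, E→3, F→3.
Schedule A@1, B@1, C@2, D@3, E@3, F@3, G@1: d1:6  d2:10  d3:10  d4:10 — peak 10.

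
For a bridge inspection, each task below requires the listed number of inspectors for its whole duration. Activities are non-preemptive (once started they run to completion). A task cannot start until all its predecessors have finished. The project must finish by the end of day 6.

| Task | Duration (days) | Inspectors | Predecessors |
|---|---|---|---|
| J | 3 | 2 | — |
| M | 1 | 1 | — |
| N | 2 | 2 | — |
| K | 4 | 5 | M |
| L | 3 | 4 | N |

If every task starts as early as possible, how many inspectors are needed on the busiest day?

11

Early-start schedule: J@1, M@1, N@1, K@2, L@3.
Load per day: day 1: 5, day 2: 9, day 3: 11, day 4: 9, day 5: 9, day 6: 0.
Peak is 11.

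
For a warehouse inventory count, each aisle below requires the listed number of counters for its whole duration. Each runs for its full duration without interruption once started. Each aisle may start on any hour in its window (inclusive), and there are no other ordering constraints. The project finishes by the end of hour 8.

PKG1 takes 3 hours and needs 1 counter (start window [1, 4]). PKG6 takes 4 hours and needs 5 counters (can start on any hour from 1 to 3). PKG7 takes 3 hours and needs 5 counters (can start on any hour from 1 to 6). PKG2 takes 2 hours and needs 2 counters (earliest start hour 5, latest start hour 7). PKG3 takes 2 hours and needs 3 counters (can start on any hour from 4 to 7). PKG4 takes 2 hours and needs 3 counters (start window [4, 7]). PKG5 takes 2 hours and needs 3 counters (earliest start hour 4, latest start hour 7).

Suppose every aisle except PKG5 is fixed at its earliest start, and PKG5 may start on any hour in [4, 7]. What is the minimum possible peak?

11

PKG5@4: h1:11  h2:11  h3:11  h4:14  h5:11  h6:2  h7:0  h8:0 → peak 14
PKG5@5: h1:11  h2:11  h3:11  h4:11  h5:11  h6:5  h7:0  h8:0 → peak 11
PKG5@6: h1:11  h2:11  h3:11  h4:11  h5:8  h6:5  h7:3  h8:0 → peak 11
PKG5@7: h1:11  h2:11  h3:11  h4:11  h5:8  h6:2  h7:3  h8:3 → peak 11
Best is PKG5@5, peak 11.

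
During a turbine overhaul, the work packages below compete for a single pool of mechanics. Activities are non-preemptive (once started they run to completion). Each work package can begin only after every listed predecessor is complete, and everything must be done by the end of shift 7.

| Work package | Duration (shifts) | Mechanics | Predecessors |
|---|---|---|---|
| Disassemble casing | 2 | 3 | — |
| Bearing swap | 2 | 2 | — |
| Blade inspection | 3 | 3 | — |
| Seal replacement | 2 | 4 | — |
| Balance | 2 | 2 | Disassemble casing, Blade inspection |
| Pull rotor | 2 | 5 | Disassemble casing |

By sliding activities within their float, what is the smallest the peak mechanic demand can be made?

7

Early-start (Disassemble casing@1, Bearing swap@1, Blade inspection@1, Seal replacement@1, Balance@4, Pull rotor@3) gives peak 12: s1:12  s2:12  s3:8  s4:7  s5:2  s6:0  s7:0.
Shift Blade inspection→3, Seal replacement→3, Balance→6, Pull rotor→6.
Schedule Disassemble casing@1, Bearing swap@1, Blade inspection@3, Seal replacement@3, Balance@6, Pull rotor@6: s1:5  s2:5  s3:7  s4:7  s5:3  s6:7  s7:7 — peak 7.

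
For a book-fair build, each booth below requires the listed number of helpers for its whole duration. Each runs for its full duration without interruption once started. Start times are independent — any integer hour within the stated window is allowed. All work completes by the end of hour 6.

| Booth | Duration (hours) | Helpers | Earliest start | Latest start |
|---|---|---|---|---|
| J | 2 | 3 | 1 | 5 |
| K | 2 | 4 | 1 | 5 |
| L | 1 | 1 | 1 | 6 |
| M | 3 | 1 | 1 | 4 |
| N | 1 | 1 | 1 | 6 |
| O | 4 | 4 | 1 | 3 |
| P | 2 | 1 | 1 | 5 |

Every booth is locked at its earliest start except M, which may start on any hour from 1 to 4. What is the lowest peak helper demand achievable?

14

M@1: h1:15  h2:13  h3:5  h4:4  h5:0  h6:0 → peak 15
M@2: h1:14  h2:13  h3:5  h4:5  h5:0  h6:0 → peak 14
M@3: h1:14  h2:12  h3:5  h4:5  h5:1  h6:0 → peak 14
M@4: h1:14  h2:12  h3:4  h4:5  h5:1  h6:1 → peak 14
Best is M@2, peak 14.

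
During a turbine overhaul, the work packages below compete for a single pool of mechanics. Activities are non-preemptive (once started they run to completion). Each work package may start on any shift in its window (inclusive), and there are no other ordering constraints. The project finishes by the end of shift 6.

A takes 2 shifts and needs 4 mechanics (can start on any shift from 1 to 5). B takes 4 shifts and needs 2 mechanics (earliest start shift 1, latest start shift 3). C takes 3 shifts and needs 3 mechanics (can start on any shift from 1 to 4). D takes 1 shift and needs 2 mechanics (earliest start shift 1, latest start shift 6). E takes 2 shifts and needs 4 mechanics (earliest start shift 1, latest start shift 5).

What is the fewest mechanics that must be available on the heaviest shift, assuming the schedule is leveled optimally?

Early-start (A@1, B@1, C@1, D@1, E@1) gives peak 15: s1:15  s2:13  s3:5  s4:2  s5:0  s6:0.
Shift C→3, D→3, E→5.
Schedule A@1, B@1, C@3, D@3, E@5: s1:6  s2:6  s3:7  s4:5  s5:7  s6:4 — peak 7.

7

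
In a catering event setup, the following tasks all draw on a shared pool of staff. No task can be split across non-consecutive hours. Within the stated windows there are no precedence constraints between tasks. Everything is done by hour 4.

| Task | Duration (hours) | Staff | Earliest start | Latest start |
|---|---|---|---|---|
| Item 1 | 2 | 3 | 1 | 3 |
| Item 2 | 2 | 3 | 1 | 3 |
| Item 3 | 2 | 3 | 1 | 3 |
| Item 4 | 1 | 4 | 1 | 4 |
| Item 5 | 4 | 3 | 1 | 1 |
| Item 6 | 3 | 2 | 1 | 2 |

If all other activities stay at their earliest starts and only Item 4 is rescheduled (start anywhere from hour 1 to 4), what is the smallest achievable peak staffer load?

Item 4@1: h1:18  h2:14  h3:5  h4:3 → peak 18
Item 4@2: h1:14  h2:18  h3:5  h4:3 → peak 18
Item 4@3: h1:14  h2:14  h3:9  h4:3 → peak 14
Item 4@4: h1:14  h2:14  h3:5  h4:7 → peak 14
Best is Item 4@3, peak 14.

14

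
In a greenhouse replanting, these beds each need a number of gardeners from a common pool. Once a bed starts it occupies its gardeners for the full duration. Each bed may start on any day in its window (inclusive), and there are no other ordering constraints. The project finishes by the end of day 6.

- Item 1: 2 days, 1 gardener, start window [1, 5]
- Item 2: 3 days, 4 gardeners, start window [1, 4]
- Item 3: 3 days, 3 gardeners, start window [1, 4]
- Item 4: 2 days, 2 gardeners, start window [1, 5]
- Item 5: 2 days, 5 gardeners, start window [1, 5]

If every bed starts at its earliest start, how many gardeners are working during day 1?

At early start, day 1 has: Item 1, Item 2, Item 3, Item 4, Item 5.
Demand: 1 + 4 + 3 + 2 + 5 = 15.

15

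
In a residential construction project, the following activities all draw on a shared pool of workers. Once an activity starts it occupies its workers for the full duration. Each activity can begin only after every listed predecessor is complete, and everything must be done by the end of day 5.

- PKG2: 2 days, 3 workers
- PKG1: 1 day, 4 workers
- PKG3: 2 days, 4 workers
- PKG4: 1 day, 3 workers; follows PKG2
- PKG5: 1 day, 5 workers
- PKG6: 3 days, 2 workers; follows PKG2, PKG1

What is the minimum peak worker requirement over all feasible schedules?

7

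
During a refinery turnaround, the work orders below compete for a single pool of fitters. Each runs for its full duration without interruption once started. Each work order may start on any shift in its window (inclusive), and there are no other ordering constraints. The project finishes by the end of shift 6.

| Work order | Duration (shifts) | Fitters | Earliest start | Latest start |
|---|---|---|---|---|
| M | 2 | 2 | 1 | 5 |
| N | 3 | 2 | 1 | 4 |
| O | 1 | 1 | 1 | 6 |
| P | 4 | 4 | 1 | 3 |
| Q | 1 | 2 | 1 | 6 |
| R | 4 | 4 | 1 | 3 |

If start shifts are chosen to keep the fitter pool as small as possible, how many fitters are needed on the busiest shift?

Early-start (M@1, N@1, O@1, P@1, Q@1, R@1) gives peak 15: s1:15  s2:12  s3:10  s4:8  s5:0  s6:0.
Shift Q→2, R→3.
Schedule M@1, N@1, O@1, P@1, Q@2, R@3: s1:9  s2:10  s3:10  s4:8  s5:4  s6:4 — peak 10.

10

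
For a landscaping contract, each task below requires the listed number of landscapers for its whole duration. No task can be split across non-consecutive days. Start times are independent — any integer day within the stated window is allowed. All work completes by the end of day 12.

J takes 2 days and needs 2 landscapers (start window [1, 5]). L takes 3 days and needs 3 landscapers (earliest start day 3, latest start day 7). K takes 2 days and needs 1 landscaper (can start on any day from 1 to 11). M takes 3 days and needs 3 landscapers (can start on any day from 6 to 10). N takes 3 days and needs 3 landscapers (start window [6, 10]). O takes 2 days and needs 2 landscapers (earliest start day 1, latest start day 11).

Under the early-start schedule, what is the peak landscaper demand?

6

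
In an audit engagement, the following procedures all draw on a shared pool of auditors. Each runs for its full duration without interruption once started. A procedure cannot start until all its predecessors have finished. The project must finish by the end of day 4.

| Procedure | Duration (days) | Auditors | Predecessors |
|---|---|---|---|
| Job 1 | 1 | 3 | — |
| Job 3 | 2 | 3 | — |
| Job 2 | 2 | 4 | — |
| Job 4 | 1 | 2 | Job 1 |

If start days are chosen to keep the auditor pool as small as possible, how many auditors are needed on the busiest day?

6

Early-start (Job 1@1, Job 3@1, Job 2@1, Job 4@2) gives peak 10: d1:10  d2:9  d3:0  d4:0.
Shift Job 2→3.
Schedule Job 1@1, Job 3@1, Job 2@3, Job 4@2: d1:6  d2:5  d3:4  d4:4 — peak 6.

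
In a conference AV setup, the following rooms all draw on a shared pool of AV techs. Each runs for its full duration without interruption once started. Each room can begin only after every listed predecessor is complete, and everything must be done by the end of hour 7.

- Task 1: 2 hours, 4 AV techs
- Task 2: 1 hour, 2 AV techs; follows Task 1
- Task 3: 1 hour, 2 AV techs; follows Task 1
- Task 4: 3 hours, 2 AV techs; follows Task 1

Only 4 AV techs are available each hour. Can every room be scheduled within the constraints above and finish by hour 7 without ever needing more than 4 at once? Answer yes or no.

yes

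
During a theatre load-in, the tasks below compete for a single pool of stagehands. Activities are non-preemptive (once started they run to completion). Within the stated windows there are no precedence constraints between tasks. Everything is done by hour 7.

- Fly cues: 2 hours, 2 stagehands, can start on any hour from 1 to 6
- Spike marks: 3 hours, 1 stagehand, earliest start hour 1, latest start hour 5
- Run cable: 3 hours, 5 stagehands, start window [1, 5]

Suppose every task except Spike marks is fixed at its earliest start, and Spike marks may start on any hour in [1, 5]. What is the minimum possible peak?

7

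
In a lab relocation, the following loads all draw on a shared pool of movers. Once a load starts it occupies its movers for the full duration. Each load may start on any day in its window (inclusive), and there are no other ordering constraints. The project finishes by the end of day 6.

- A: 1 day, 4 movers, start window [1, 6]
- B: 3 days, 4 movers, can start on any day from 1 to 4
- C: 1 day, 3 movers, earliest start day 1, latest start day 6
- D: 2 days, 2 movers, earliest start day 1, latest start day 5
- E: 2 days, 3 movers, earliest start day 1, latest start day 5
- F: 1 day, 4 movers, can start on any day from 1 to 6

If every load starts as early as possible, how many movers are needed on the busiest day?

20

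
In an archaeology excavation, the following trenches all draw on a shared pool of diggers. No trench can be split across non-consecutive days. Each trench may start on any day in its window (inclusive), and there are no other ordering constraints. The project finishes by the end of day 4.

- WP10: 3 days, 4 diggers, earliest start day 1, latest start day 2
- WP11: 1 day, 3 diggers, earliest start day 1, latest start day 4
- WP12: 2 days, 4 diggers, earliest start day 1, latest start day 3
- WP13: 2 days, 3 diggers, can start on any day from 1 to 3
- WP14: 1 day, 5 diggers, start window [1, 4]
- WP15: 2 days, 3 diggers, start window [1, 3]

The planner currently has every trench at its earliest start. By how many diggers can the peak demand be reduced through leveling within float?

Early-start peak: d1:22  d2:14  d3:4  d4:0 ⇒ 22.
Leveled (WP10@1, WP11@1, WP12@1, WP13@2, WP14@4, WP15@3): d1:11  d2:11  d3:10  d4:8 ⇒ 11.
Reduction 22 − 11 = 11.

11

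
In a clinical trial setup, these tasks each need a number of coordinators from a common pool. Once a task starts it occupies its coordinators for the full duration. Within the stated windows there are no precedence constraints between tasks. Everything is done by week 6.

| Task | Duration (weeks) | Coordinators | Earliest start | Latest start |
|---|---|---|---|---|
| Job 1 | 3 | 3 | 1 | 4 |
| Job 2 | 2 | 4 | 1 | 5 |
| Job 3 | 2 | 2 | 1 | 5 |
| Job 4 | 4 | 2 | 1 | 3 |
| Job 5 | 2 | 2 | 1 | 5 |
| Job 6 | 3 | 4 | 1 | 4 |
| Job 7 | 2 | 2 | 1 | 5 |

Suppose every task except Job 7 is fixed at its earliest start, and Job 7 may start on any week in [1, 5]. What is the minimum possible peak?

17

Job 7@1: w1:19  w2:19  w3:9  w4:2  w5:0  w6:0 → peak 19
Job 7@2: w1:17  w2:19  w3:11  w4:2  w5:0  w6:0 → peak 19
Job 7@3: w1:17  w2:17  w3:11  w4:4  w5:0  w6:0 → peak 17
Job 7@4: w1:17  w2:17  w3:9  w4:4  w5:2  w6:0 → peak 17
Job 7@5: w1:17  w2:17  w3:9  w4:2  w5:2  w6:2 → peak 17
Best is Job 7@3, peak 17.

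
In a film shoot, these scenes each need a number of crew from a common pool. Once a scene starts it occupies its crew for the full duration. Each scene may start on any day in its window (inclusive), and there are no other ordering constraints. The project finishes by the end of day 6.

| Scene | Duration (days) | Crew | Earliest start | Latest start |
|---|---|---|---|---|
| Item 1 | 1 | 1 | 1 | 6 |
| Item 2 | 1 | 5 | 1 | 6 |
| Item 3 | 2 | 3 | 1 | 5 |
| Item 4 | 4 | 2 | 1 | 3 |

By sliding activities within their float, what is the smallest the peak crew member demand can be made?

5

Early-start (Item 1@1, Item 2@1, Item 3@1, Item 4@1) gives peak 11: d1:11  d2:5  d3:2  d4:2  d5:0  d6:0.
Shift Item 2→2, Item 3→3, Item 4→3.
Schedule Item 1@1, Item 2@2, Item 3@3, Item 4@3: d1:1  d2:5  d3:5  d4:5  d5:2  d6:2 — peak 5.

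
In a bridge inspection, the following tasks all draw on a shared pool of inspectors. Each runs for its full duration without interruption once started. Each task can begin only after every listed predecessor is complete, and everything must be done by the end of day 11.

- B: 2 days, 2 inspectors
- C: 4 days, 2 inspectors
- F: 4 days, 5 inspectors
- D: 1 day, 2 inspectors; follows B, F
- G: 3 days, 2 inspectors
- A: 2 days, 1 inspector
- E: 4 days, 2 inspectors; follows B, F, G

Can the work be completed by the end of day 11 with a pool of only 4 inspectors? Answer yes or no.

no

Total inspector-days = 50; over 11 days the average is 50/11 > 4, so some day must exceed 4.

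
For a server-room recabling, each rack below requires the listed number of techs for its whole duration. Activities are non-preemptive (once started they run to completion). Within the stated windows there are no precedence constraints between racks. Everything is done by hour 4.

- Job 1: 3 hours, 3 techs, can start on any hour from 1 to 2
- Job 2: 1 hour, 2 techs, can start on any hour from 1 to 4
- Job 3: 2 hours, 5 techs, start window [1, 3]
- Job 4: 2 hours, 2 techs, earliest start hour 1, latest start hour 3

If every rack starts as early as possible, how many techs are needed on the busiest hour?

Early-start schedule: Job 1@1, Job 2@1, Job 3@1, Job 4@1.
Load per hour: hour 1: 12, hour 2: 10, hour 3: 3, hour 4: 0.
Peak is 12.

12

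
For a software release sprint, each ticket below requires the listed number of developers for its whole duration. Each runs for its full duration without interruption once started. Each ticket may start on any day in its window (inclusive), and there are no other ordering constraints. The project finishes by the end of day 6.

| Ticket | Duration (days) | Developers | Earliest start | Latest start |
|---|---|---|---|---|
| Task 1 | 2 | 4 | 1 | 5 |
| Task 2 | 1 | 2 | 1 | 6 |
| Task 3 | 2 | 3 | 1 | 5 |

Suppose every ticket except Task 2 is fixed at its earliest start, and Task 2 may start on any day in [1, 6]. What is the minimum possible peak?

7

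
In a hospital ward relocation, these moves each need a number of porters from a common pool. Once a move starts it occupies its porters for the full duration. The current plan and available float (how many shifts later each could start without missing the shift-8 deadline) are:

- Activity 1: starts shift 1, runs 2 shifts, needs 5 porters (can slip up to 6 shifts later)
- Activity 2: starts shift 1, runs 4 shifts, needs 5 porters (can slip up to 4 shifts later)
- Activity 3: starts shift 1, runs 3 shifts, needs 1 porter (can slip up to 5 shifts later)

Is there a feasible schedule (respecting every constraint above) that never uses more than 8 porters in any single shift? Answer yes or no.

yes

Schedule Activity 1@1, Activity 2@3, Activity 3@1: s1:6  s2:6  s3:6  s4:5  s5:5  s6:5  s7:0  s8:0 — peak 6 ≤ 8.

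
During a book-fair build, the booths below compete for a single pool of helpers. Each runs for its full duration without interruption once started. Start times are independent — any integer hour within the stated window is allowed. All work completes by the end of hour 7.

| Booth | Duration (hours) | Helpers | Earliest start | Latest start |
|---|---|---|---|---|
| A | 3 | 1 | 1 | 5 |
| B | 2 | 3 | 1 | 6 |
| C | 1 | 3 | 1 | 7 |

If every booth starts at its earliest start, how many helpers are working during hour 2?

4

At early start, hour 2 has: A, B.
Demand: 1 + 3 = 4.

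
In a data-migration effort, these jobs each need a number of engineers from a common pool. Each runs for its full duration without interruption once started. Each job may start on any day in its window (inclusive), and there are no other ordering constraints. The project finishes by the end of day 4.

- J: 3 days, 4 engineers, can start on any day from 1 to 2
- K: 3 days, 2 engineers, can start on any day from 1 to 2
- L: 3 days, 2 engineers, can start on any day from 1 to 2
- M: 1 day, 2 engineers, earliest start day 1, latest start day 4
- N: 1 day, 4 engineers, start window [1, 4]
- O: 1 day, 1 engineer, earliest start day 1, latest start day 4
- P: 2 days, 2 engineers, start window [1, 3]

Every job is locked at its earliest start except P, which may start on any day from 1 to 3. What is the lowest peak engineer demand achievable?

P@1: d1:17  d2:10  d3:8  d4:0 → peak 17
P@2: d1:15  d2:10  d3:10  d4:0 → peak 15
P@3: d1:15  d2:8  d3:10  d4:2 → peak 15
Best is P@2, peak 15.

15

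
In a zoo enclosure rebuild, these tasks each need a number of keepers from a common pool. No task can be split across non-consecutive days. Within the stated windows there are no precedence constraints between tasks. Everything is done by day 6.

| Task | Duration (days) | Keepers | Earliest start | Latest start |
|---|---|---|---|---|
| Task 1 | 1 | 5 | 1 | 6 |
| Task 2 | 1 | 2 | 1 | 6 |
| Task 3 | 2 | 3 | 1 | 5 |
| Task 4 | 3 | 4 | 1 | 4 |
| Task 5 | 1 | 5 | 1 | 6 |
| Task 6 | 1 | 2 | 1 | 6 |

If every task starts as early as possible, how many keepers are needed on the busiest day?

21

Early-start schedule: Task 1@1, Task 2@1, Task 3@1, Task 4@1, Task 5@1, Task 6@1.
Load per day: day 1: 21, day 2: 7, day 3: 4, day 4: 0, day 5: 0, day 6: 0.
Peak is 21.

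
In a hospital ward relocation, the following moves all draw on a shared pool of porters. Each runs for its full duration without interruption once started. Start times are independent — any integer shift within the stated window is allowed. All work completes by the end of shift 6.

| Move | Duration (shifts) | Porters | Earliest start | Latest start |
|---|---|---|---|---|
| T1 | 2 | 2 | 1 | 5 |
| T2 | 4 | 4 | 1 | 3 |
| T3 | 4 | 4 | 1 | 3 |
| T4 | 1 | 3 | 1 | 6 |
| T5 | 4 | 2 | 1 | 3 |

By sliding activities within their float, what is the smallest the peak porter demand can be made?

Early-start (T1@1, T2@1, T3@1, T4@1, T5@1) gives peak 15: s1:15  s2:12  s3:10  s4:10  s5:0  s6:0.
Shift T4→5, T5→3.
Schedule T1@1, T2@1, T3@1, T4@5, T5@3: s1:10  s2:10  s3:10  s4:10  s5:5  s6:2 — peak 10.

10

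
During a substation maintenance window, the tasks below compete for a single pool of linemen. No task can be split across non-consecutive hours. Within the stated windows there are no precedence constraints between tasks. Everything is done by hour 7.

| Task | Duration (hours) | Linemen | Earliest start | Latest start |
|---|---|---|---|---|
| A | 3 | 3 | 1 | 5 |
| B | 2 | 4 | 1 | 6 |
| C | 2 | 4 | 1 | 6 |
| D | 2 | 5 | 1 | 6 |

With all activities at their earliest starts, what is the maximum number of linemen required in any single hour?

16

Early-start schedule: A@1, B@1, C@1, D@1.
Load per hour: hour 1: 16, hour 2: 16, hour 3: 3, hour 4: 0, hour 5: 0, hour 6: 0, hour 7: 0.
Peak is 16.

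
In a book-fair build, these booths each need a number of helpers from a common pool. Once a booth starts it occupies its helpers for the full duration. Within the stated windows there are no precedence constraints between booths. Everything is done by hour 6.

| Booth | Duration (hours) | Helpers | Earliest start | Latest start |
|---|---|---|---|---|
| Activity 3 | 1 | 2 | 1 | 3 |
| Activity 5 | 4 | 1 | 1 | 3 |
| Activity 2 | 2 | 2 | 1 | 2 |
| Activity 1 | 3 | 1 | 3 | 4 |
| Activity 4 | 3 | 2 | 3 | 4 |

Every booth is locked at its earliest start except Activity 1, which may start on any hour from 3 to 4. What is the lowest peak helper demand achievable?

Activity 1@3: h1:5  h2:3  h3:4  h4:4  h5:3  h6:0 → peak 5
Activity 1@4: h1:5  h2:3  h3:3  h4:4  h5:3  h6:1 → peak 5
Best is Activity 1@3, peak 5.

5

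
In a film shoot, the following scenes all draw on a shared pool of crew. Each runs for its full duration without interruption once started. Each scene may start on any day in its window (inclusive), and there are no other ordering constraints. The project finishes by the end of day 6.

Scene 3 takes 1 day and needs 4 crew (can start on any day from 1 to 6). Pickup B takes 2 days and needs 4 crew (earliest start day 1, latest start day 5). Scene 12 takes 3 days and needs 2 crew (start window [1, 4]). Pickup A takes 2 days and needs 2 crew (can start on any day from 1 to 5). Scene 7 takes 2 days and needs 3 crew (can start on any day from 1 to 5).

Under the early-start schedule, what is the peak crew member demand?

Early-start schedule: Scene 3@1, Pickup B@1, Scene 12@1, Pickup A@1, Scene 7@1.
Load per day: day 1: 15, day 2: 11, day 3: 2, day 4: 0, day 5: 0, day 6: 0.
Peak is 15.

15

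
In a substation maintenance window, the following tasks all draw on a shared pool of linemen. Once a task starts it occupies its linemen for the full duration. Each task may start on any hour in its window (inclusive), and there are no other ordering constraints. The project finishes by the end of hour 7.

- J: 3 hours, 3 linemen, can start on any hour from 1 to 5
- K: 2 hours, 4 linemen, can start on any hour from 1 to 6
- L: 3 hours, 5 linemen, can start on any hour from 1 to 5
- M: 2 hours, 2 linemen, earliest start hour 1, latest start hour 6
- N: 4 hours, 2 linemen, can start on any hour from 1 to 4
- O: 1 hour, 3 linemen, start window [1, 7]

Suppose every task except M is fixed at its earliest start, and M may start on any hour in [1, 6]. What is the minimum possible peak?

17

M@1: h1:19  h2:16  h3:10  h4:2  h5:0  h6:0  h7:0 → peak 19
M@2: h1:17  h2:16  h3:12  h4:2  h5:0  h6:0  h7:0 → peak 17
M@3: h1:17  h2:14  h3:12  h4:4  h5:0  h6:0  h7:0 → peak 17
M@4: h1:17  h2:14  h3:10  h4:4  h5:2  h6:0  h7:0 → peak 17
M@5: h1:17  h2:14  h3:10  h4:2  h5:2  h6:2  h7:0 → peak 17
M@6: h1:17  h2:14  h3:10  h4:2  h5:0  h6:2  h7:2 → peak 17
Best is M@2, peak 17.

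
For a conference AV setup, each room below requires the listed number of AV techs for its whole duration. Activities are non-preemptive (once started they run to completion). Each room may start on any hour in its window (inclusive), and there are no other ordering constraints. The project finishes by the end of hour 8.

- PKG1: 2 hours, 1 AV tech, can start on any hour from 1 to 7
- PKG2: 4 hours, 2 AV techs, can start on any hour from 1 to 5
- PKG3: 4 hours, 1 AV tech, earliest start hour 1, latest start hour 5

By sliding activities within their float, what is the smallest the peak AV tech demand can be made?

2

Early-start (PKG1@1, PKG2@1, PKG3@1) gives peak 4: h1:4  h2:4  h3:3  h4:3  h5:0  h6:0  h7:0  h8:0.
Shift PKG2→5.
Schedule PKG1@1, PKG2@5, PKG3@1: h1:2  h2:2  h3:1  h4:1  h5:2  h6:2  h7:2  h8:2 — peak 2.
Total AV tech-hours = 14 over 8 hours ⇒ peak ≥ ⌈14/8⌉ = 2, so 2 is optimal.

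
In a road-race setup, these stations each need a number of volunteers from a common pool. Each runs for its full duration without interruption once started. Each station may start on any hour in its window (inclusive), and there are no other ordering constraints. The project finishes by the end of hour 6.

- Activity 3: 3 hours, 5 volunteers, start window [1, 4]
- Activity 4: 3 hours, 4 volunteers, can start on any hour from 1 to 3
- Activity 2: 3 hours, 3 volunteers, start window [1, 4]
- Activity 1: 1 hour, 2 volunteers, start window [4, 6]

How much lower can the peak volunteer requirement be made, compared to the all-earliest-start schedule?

Early-start peak: h1:12  h2:12  h3:12  h4:2  h5:0  h6:0 ⇒ 12.
Leveled (Activity 3@4, Activity 4@1, Activity 2@1, Activity 1@4): h1:7  h2:7  h3:7  h4:7  h5:5  h6:5 ⇒ 7.
Reduction 12 − 7 = 5.

5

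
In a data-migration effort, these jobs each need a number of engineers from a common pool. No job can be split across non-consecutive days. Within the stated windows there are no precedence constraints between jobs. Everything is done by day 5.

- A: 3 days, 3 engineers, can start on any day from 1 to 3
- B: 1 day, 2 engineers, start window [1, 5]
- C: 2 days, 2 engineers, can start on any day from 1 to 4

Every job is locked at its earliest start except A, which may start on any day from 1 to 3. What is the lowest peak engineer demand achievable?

A@1: d1:7  d2:5  d3:3  d4:0  d5:0 → peak 7
A@2: d1:4  d2:5  d3:3  d4:3  d5:0 → peak 5
A@3: d1:4  d2:2  d3:3  d4:3  d5:3 → peak 4
Best is A@3, peak 4.

4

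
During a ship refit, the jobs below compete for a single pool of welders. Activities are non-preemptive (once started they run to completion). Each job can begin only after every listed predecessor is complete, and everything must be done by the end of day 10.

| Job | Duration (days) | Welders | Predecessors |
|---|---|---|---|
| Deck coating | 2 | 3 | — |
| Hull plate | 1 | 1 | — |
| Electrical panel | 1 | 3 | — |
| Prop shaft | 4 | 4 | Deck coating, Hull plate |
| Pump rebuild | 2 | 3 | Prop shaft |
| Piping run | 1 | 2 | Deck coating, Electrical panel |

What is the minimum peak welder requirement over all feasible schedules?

4

Early-start (Deck coating@1, Hull plate@1, Electrical panel@1, Prop shaft@3, Pump rebuild@7, Piping run@3) gives peak 7: d1:7  d2:3  d3:6  d4:4  d5:4  d6:4  d7:3  d8:3  d9:0  d10:0.
Shift Electrical panel→3, Prop shaft→4, Pump rebuild→8, Piping run→10.
Schedule Deck coating@1, Hull plate@1, Electrical panel@3, Prop shaft@4, Pump rebuild@8, Piping run@10: d1:4  d2:3  d3:3  d4:4  d5:4  d6:4  d7:4  d8:3  d9:3  d10:2 — peak 4.
Total welder-days = 34 over 10 days ⇒ peak ≥ ⌈34/10⌉ = 4, so 4 is optimal.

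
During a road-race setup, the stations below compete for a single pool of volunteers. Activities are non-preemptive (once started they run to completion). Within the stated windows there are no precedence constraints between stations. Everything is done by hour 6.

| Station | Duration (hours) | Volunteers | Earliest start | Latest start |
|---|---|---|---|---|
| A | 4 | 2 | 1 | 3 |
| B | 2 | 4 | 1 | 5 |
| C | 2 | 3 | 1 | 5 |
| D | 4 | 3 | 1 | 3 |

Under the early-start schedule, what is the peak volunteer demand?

12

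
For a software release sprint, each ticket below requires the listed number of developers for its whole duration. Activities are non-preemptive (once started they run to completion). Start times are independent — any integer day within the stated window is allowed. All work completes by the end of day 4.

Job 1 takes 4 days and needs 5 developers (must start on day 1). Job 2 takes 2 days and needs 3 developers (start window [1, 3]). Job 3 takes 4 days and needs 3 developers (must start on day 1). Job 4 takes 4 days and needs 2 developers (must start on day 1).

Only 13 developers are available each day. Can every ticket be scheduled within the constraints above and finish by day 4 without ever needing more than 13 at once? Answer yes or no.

yes

Schedule Job 1@1, Job 2@1, Job 3@1, Job 4@1: d1:13  d2:13  d3:10  d4:10 — peak 13 ≤ 13.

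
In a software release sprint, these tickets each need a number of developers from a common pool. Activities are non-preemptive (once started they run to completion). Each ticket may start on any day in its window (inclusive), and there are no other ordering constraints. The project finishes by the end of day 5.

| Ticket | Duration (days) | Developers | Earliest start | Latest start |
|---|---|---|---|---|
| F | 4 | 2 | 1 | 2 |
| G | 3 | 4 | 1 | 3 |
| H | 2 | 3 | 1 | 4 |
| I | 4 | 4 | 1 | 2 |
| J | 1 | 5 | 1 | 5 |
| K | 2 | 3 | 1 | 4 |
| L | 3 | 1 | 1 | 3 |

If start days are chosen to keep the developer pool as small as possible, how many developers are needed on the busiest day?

12

Early-start (F@1, G@1, H@1, I@1, J@1, K@1, L@1) gives peak 22: d1:22  d2:17  d3:11  d4:6  d5:0.
Shift H→4, J→5, K→4.
Schedule F@1, G@1, H@4, I@1, J@5, K@4, L@1: d1:11  d2:11  d3:11  d4:12  d5:11 — peak 12.
Total developer-days = 56 over 5 days ⇒ peak ≥ ⌈56/5⌉ = 12, so 12 is optimal.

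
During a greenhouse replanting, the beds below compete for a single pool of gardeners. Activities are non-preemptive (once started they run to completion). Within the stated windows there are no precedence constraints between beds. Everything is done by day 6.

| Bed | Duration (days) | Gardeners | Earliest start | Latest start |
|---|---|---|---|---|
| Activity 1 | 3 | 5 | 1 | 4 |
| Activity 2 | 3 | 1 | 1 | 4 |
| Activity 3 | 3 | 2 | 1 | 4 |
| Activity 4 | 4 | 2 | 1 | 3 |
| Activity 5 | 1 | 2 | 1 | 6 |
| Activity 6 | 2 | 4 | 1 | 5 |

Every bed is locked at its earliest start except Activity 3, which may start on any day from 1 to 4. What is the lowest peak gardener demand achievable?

14

Activity 3@1: d1:16  d2:14  d3:10  d4:2  d5:0  d6:0 → peak 16
Activity 3@2: d1:14  d2:14  d3:10  d4:4  d5:0  d6:0 → peak 14
Activity 3@3: d1:14  d2:12  d3:10  d4:4  d5:2  d6:0 → peak 14
Activity 3@4: d1:14  d2:12  d3:8  d4:4  d5:2  d6:2 → peak 14
Best is Activity 3@2, peak 14.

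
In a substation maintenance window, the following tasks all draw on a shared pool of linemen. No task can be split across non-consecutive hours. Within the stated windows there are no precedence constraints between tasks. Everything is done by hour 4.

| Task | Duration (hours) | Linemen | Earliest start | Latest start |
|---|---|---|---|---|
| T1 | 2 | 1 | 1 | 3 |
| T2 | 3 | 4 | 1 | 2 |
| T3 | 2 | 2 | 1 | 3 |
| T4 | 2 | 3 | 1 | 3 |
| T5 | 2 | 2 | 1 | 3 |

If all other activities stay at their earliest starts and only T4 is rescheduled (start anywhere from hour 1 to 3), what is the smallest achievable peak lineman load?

T4@1: h1:12  h2:12  h3:4  h4:0 → peak 12
T4@2: h1:9  h2:12  h3:7  h4:0 → peak 12
T4@3: h1:9  h2:9  h3:7  h4:3 → peak 9
Best is T4@3, peak 9.

9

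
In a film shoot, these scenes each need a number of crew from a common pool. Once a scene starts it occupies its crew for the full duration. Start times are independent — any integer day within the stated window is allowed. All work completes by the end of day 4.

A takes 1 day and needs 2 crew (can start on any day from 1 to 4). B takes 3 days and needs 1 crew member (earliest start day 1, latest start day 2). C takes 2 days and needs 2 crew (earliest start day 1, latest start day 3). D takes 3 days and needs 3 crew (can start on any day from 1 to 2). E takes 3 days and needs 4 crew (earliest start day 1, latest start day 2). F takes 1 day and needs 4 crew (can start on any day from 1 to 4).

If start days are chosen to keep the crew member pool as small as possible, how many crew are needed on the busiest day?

10

Early-start (A@1, B@1, C@1, D@1, E@1, F@1) gives peak 16: d1:16  d2:10  d3:8  d4:0.
Shift E→2, F→4.
Schedule A@1, B@1, C@1, D@1, E@2, F@4: d1:8  d2:10  d3:8  d4:8 — peak 10.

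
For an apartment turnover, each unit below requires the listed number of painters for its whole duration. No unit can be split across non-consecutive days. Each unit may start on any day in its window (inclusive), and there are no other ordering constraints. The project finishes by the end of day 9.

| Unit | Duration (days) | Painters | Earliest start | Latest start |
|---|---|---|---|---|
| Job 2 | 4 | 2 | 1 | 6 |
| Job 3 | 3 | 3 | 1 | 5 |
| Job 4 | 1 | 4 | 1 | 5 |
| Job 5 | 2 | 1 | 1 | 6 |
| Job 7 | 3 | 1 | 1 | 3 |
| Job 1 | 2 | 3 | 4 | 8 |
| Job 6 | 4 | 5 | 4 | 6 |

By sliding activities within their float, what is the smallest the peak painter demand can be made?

Early-start (Job 2@1, Job 3@1, Job 4@1, Job 5@1, Job 7@1, Job 1@4, Job 6@4) gives peak 11: d1:11  d2:7  d3:6  d4:10  d5:8  d6:5  d7:5  d8:0  d9:0.
Shift Job 4→5, Job 6→6.
Schedule Job 2@1, Job 3@1, Job 4@5, Job 5@1, Job 7@1, Job 1@4, Job 6@6: d1:7  d2:7  d3:6  d4:5  d5:7  d6:5  d7:5  d8:5  d9:5 — peak 7.

7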